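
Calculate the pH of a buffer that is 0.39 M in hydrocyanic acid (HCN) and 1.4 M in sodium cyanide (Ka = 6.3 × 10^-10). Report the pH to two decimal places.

pKa = −log(6.3 × 10^-10) = 9.201
pH = pKa + log([A⁻]/[HA]) = 9.201 + log(1.4/0.39)
pH = 9.201 + (+0.555) = 9.76

pH = 9.76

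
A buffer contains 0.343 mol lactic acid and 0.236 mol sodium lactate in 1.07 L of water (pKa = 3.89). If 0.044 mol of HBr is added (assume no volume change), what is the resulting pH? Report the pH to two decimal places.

Added H+ converts CH3CH(OH)COO- to CH3CH(OH)COOH: CH3CH(OH)COOH → 0.387 mol, CH3CH(OH)COO- → 0.192 mol.
Henderson–Hasselbalch with mole ratio 0.192/0.387: pH = 3.89 + (-0.304)

pH = 3.59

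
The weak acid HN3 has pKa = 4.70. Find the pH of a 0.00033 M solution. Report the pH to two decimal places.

pH = 4.14

HN3 ⇌ N3- + H+
Ka = 10^(−4.70) = 2.00 × 10^-5
Let x = [H+] at equilibrium. Ka = x²/(0.00033 − x).
The 5% rule fails; solving x² + Ka·x − Ka·C₀ = 0 exactly:
x = (−Ka + √(Ka² + 4·Ka·C₀))/2 = 7.19 × 10^-5 M
pH = −log(7.19 × 10^-5) = 4.14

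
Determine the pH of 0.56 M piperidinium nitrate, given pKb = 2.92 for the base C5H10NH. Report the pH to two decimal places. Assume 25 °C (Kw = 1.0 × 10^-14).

pH = 5.67

C5H10NH2+ is the conjugate acid of the weak base C5H10NH.
Kb = 10^(−2.92) = 1.20 × 10^-3
Ka = Kw/Kb = 1.0×10^-14 / 1.20 × 10^-3 = 8.33 × 10^-12
Let x = [H+] at equilibrium. Ka = x²/(0.56 − x).
Assume x ≪ 0.56: x ≈ √(8.33 × 10^-12 × 0.56) = 2.16 × 10^-6 M
pH = −log(2.16 × 10^-6) = 5.67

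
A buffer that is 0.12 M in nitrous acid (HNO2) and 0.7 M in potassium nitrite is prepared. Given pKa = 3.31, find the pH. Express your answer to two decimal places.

pH = 4.08

Henderson–Hasselbalch: pH = pKa + log([NO2-]/[HNO2]) = 3.31 + log(0.7/0.12)
pH = 3.31 + (+0.766) = 4.08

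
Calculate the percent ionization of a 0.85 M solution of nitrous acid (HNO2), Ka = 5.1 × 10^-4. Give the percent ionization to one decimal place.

HNO2 ⇌ NO2- + H+; let x = [H+] at equilibrium.
x ≈ √(Ka·C₀) = √(5.1 × 10^-4 × 0.85) = 2.08 × 10^-2 M
% ionization = x/C₀ × 100% = 2.08 × 10^-2/0.85 × 100% = 2.4%

2.4%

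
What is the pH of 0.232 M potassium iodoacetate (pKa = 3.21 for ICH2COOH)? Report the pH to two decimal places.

pH = 8.29

ICH2COO- is the conjugate base of the weak acid ICH2COOH.
Ka = 10^(−3.21) = 6.17 × 10^-4
Kb = Kw/Ka = 1.0×10^-14 / 6.17 × 10^-4 = 1.62 × 10^-11
From the ICE table, Kb = x²/(0.232 − x) = 1.62 × 10^-11.
Neglecting x in the denominator: x = √(1.62 × 10^-11 × 0.232) = 1.94 × 10^-6 M
pOH = 5.71, so pH = 14.00 − pOH = 8.29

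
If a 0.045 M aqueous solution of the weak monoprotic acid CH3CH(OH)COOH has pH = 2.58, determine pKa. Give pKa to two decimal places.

[H+] = 10^(-2.58) = 2.63 × 10^-3 M
At equilibrium [HA] = 0.045 − 2.63 × 10^-3 = 4.24 × 10^-2 M
Ka = [H+][A-]/[HA] = (2.63 × 10^-3)² / 4.24 × 10^-2 = 1.63 × 10^-4
pKa = -log(1.63 × 10^-4) = 3.79

pKa = 3.79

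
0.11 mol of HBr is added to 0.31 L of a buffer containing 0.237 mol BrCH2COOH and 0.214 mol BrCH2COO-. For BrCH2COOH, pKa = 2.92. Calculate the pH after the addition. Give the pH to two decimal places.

Added H+ converts BrCH2COO- to BrCH2COOH: BrCH2COOH → 0.347 mol, BrCH2COO- → 0.104 mol.
Henderson–Hasselbalch with mole ratio 0.104/0.347: pH = 2.92 + (-0.523)

pH = 2.40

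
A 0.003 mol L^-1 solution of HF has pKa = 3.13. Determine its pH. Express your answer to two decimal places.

pH = 2.93

HF ⇌ F- + H+
Ka = 10^(−3.13) = 7.41 × 10^-4
Let x = [H+] at equilibrium. Ka = x²/(0.003 − x).
x is not negligible relative to C₀; solve x² + 0.000741·x − 2.22e-06 = 0.
x = (−Ka + √(Ka² + 4·Ka·C₀))/2 = 1.17 × 10^-3 M
pH = −log[H+] = −log(1.17 × 10^-3) = 2.93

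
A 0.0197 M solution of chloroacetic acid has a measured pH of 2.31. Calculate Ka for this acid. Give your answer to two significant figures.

[H+] = 10^(-2.31) = 4.90 × 10^-3 M
At equilibrium [HA] = 0.0197 − 4.90 × 10^-3 = 1.48 × 10^-2 M
Ka = [H+][A-]/[HA] = (4.90 × 10^-3)² / 1.48 × 10^-2 = 1.6 × 10^-3

Ka = 1.6 × 10^-3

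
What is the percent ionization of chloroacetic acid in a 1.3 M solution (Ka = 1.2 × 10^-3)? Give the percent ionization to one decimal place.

3.0%

ClCH2COOH ⇌ ClCH2COO- + H+; let x = [H+] at equilibrium.
x ≈ √(Ka·C₀) = √(1.2 × 10^-3 × 1.3) = 3.95 × 10^-2 M
% ionization = x/C₀ × 100% = 3.95 × 10^-2/1.3 × 100% = 3.0%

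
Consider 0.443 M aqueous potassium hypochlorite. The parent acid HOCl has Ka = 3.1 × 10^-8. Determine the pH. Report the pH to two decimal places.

pH = 10.58

OCl- is the conjugate base of the weak acid HOCl.
Kb = Kw/Ka = 1.0×10^-14 / 3.1 × 10^-8 = 3.23 × 10^-7
Kb = [OH-]²/(0.443 − [OH-]) = 3.23 × 10^-7
Assume [OH-] ≪ 0.443: [OH-] ≈ √(3.23 × 10^-7 × 0.443) = 3.78 × 10^-4 M
([OH-]/C₀ = 0.085% < 5%, so the approximation holds.)
pOH = −log(3.78 × 10^-4) = 3.42; pH = 14.00 − 3.42 = 10.58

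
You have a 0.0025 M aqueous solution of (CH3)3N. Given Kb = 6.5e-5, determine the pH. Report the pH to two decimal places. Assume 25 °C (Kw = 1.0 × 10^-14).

pH = 10.57

(CH3)3N + H2O ⇌ (CH3)3NH+ + OH-
Let x = [OH-] at equilibrium. Kb = x²/(0.0025 − x).
Here C₀/Kb ≈ 38.5, so the small-x approximation fails. Use the quadratic:
x = (−Kb + √(Kb² + 4·Kb·C₀))/2 = 3.72 × 10^-4 M
pOH = −log(3.72 × 10^-4) = 3.43; pH = 14.00 − 3.43 = 10.57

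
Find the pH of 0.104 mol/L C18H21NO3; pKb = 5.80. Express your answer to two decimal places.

C18H21NO3 + H2O ⇌ C18H22NO3+ + OH-
Kb = 10^(−5.80) = 1.58 × 10^-6
Kb = [OH-]²/(0.104 − [OH-]) = 1.58 × 10^-6
Since Kb ≪ C₀, [OH-] ≈ √(Kb·C₀) = 4.05 × 10^-4 M.
Check: 0.39% ionized — well under 5%, approximation valid.
pOH = 3.39, so pH = 14.00 − pOH = 10.61

pH = 10.61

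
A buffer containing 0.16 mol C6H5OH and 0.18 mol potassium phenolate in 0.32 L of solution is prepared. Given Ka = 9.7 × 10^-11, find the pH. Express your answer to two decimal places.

pKa = −log(9.7 × 10^-11) = 10.013
pH = pKa + log([A⁻]/[HA]) = 10.013 + log(0.18/0.16)
pH = 10.013 + (+0.051) = 10.06

pH = 10.06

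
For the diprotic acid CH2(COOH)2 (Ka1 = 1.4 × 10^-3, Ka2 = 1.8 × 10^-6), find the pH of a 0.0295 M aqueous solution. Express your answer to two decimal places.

pH = 2.24

Since Ka1 ≫ Ka2, the first ionization dominates [H+].
Ka1 = x²/(0.0295 − x) = 1.4 × 10^-3
Solving the quadratic: x = (−Ka1 + √(Ka1² + 4·Ka1·C₀))/2 = 5.76 × 10^-3 M
pH = −log(5.76 × 10^-3) = 2.24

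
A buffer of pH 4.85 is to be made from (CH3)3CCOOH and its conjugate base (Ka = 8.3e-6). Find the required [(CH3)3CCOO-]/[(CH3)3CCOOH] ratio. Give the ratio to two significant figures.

pKa = -log(8.3 × 10^-6) = 5.081
pH = pKa + log(r) ⇒ log(r) = 4.85 − 5.081 = -0.231
r = [(CH3)3CCOO-]/[(CH3)3CCOOH] = 10^(-0.231) = 0.587

ratio = 0.59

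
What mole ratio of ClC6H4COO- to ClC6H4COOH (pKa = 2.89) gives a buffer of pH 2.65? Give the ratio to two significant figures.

pH = pKa + log(r) ⇒ log(r) = 2.65 − 2.89 = -0.24
r = [ClC6H4COO-]/[ClC6H4COOH] = 10^(-0.24) = 0.575

ratio = 0.58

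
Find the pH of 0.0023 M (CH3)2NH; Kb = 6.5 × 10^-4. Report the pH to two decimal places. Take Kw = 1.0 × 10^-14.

pH = 10.97

(CH3)2NH + H2O ⇌ (CH3)2NH2+ + OH-
Kb = [OH-]²/(0.0023 − [OH-]) = 6.5 × 10^-4
The 5% rule fails; solving [OH-]² + Kb·[OH-] − Kb·C₀ = 0 exactly:
[OH-] = [−0.00065 + √(0.00065² + 5.98e-06)]/2 = 9.40 × 10^-4 M
pOH = 3.03, so pH = 14.00 − pOH = 10.97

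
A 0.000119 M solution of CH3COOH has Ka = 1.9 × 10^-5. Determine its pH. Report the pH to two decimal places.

CH3COOH ⇌ CH3COO- + H+
Ka = [H+]²/(0.000119 − [H+]) = 1.9 × 10^-5
[H+] is not negligible relative to C₀; solve [H+]² + 1.9e-05·[H+] − 2.26e-09 = 0.
[H+] = (−Ka + √(Ka² + 4·Ka·C₀))/2 = 3.90 × 10^-5 M
pH = −log(3.90 × 10^-5) = 4.41

pH = 4.41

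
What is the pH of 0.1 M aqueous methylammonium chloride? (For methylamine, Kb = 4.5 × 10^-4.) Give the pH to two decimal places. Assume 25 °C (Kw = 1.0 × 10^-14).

pH = 5.83

CH3NH3+ is the conjugate acid of the weak base CH3NH2.
Ka = Kw/Kb = 1.0×10^-14 / 4.5 × 10^-4 = 2.22 × 10^-11
From the ICE table, Ka = [H+]²/(0.1 − [H+]) = 2.22 × 10^-11.
Since Ka ≪ C₀, [H+] ≈ √(Ka·C₀) = 1.49 × 10^-6 M.
pH = −log(1.49 × 10^-6) = 5.83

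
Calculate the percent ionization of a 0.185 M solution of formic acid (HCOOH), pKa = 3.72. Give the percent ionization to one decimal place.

3.2%

HCOOH ⇌ HCOO- + H+; let x = [H+] at equilibrium.
Ka = 10^(−3.72) = 1.91 × 10^-4
x ≈ √(Ka·C₀) = √(1.91 × 10^-4 × 0.185) = 5.94 × 10^-3 M
Fraction ionized = 5.94 × 10^-3 / 0.185 = 0.0321 → 3.2%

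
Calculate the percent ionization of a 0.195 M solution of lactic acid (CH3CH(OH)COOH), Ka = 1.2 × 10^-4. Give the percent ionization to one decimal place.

2.5%

CH3CH(OH)COOH ⇌ CH3CH(OH)COO- + H+; let x = [H+] at equilibrium.
x ≈ √(Ka·C₀) = √(1.2 × 10^-4 × 0.195) = 4.84 × 10^-3 M
% ionization = x/C₀ × 100% = 4.84 × 10^-3/0.195 × 100% = 2.5%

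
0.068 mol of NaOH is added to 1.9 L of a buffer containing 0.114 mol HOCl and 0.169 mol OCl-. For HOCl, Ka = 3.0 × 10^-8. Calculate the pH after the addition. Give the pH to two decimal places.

OH- converts HOCl to OCl-: HOCl → 0.046 mol, OCl- → 0.237 mol.
pKa = −log(3.0 × 10^-8) = 7.523
pH = pKa + log(n_OCl-/n_HOCl) = 7.523 + log(0.237/0.046) = 7.523 + (+0.712)

pH = 8.23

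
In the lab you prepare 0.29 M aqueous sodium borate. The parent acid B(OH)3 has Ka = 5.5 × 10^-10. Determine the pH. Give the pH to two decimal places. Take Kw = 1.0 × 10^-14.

B(OH)4- is the conjugate base of the weak acid B(OH)3.
Kb = Kw/Ka = 1.0×10^-14 / 5.5 × 10^-10 = 1.82 × 10^-5
Kb = [OH-]²/(0.29 − [OH-]) = 1.82 × 10^-5
Assume [OH-] ≪ 0.29: [OH-] ≈ √(1.82 × 10^-5 × 0.29) = 2.30 × 10^-3 M
([OH-]/C₀ = 0.79% < 5%, so the approximation holds.)
pOH = 2.64, so pH = 14.00 − pOH = 11.36

pH = 11.36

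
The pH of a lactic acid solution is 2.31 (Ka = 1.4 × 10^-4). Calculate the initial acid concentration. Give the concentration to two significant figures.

C₀ = 1.8 × 10^-1 M

[H+] = 10^(-2.31) = 4.90 × 10^-3 M = x
Ka = x²/(C₀ − x) ⇒ C₀ = x + x²/Ka
C₀ = 4.90 × 10^-3 + (4.90 × 10^-3)²/(1.4 × 10^-4) = 1.76 × 10^-1 M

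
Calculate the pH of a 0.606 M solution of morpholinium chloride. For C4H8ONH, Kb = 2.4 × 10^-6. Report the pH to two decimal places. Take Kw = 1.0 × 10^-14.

pH = 4.30

C4H8ONH2+ is the conjugate acid of the weak base C4H8ONH.
Ka = Kw/Kb = 1.0×10^-14 / 2.4 × 10^-6 = 4.17 × 10^-9
Ka = x²/(0.606 − x) = 4.17 × 10^-9
Neglecting x in the denominator: x = √(4.17 × 10^-9 × 0.606) = 5.03 × 10^-5 M
pH = −log(5.03 × 10^-5) = 4.30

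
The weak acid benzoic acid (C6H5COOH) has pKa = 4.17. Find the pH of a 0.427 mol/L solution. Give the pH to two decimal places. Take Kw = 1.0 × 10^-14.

C6H5COOH ⇌ C6H5COO- + H+
Ka = 10^(−4.17) = 6.76 × 10^-5
Ka = [H+]²/(0.427 − [H+]) = 6.76 × 10^-5
Assume [H+] ≪ 0.427: [H+] ≈ √(6.76 × 10^-5 × 0.427) = 5.37 × 10^-3 M
pH = −log[H+] = −log(5.37 × 10^-3) = 2.27

pH = 2.27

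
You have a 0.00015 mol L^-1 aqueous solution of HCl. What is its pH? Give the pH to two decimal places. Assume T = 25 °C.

HCl is a strong acid and dissociates completely, so [H+] = 0.00015 M.
pH = -log(0.00015) = 3.82

pH = 3.82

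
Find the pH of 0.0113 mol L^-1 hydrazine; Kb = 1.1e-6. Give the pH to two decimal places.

N2H4 + H2O ⇌ N2H5+ + OH-
From the ICE table, Kb = x²/(0.0113 − x) = 1.1 × 10^-6.
Neglecting x in the denominator: x = √(1.1 × 10^-6 × 0.0113) = 1.11 × 10^-4 M
Check: 0.99% ionized — well under 5%, approximation valid.
pOH = −log(1.11 × 10^-4) = 3.95; pH = 14.00 − 3.95 = 10.05

pH = 10.05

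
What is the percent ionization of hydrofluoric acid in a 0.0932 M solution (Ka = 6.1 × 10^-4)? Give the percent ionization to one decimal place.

HF ⇌ F- + H+; let x = [H+] at equilibrium.
Solve x² + 0.00061x − 5.69e-05 = 0 → x = 7.24 × 10^-3 M
Fraction ionized = 7.24 × 10^-3 / 0.0932 = 0.0777 → 7.8%

7.8%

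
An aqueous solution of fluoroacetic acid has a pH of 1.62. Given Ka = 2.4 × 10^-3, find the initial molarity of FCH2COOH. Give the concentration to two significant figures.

C₀ = 2.6 × 10^-1 M

[H+] = 10^(-1.62) = 2.40 × 10^-2 M = x
Ka = x²/(C₀ − x) ⇒ C₀ = x + x²/Ka
C₀ = 2.40 × 10^-2 + (2.40 × 10^-2)²/(2.4 × 10^-3) = 2.64 × 10^-1 M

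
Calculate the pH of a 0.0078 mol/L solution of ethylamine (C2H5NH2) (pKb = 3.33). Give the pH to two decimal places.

C2H5NH2 + H2O ⇌ C2H5NH3+ + OH-
Kb = 10^(−3.33) = 4.68 × 10^-4
Kb = [OH-]²/(0.0078 − [OH-]) = 4.68 × 10^-4
The 5% rule fails; solving [OH-]² + Kb·[OH-] − Kb·C₀ = 0 exactly:
[OH-] = (−Kb + √(Kb² + 4·Kb·C₀))/2 = 1.69 × 10^-3 M
pOH = 2.77, so pH = 14.00 − pOH = 11.23

pH = 11.23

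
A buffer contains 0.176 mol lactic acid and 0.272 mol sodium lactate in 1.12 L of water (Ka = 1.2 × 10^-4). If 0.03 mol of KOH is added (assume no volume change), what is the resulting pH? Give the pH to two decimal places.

pH = 4.24

After neutralization: n(CH3CH(OH)COOH) = 0.146 mol, n(CH3CH(OH)COO-) = 0.302 mol.
pKa = −log(1.2 × 10^-4) = 3.921
pH = pKa + log(n_CH3CH(OH)COO-/n_CH3CH(OH)COOH) = 3.921 + log(0.302/0.146) = 3.921 + (+0.316)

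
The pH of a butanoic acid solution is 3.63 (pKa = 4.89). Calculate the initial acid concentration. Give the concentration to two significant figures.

C₀ = 4.5 × 10^-3 M

[H+] = 10^(-3.63) = 2.34 × 10^-4 M = x
Ka = 10^(−4.89) = 1.29 × 10^-5
Ka = x²/(C₀ − x) ⇒ C₀ = x + x²/Ka
C₀ = 2.34 × 10^-4 + (2.34 × 10^-4)²/(1.29 × 10^-5) = 4.48 × 10^-3 M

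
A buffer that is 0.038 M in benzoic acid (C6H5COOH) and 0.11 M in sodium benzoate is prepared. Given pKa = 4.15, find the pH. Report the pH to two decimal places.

pH = 4.61

pH = pKa + log([A⁻]/[HA]) = 4.15 + log(0.11/0.038)
pH = 4.15 + (+0.462) = 4.61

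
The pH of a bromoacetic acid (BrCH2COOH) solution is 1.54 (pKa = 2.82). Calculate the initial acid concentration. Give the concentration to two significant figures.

C₀ = 5.8 × 10^-1 M

[H+] = 10^(-1.54) = 2.88 × 10^-2 M = x
Ka = 10^(−2.82) = 1.51 × 10^-3
Ka = x²/(C₀ − x) ⇒ C₀ = x + x²/Ka
C₀ = 2.88 × 10^-2 + (2.88 × 10^-2)²/(1.51 × 10^-3) = 5.78 × 10^-1 M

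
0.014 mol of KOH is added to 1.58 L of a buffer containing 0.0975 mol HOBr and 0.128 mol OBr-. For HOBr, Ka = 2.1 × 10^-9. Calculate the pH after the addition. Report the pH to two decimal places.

OH- converts HOBr to OBr-: HOBr → 0.0835 mol, OBr- → 0.142 mol.
pKa = −log(2.1 × 10^-9) = 8.678
pH = pKa + log(n_OBr-/n_HOBr) = 8.678 + log(0.142/0.0835) = 8.678 + (+0.231)

pH = 8.91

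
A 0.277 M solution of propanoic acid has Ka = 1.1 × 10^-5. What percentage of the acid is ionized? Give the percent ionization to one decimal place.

CH3CH2COOH ⇌ CH3CH2COO- + H+; let x = [H+] at equilibrium.
x ≈ √(Ka·C₀) = √(1.1 × 10^-5 × 0.277) = 1.75 × 10^-3 M
% ionization = x/C₀ × 100% = 1.75 × 10^-3/0.277 × 100% = 0.6%

0.6%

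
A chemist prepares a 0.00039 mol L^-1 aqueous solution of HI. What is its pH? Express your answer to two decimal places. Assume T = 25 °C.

HI is a strong acid and dissociates completely, so [H+] = 0.00039 M.
pH = -log(0.00039) = 3.41

pH = 3.41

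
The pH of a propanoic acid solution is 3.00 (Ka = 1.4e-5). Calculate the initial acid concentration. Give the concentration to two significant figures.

C₀ = 7.2 × 10^-2 M

[H+] = 10^(-3.00) = 1.00 × 10^-3 M = x
Ka = x²/(C₀ − x) ⇒ C₀ = x + x²/Ka
C₀ = 1.00 × 10^-3 + (1.00 × 10^-3)²/(1.4 × 10^-5) = 7.24 × 10^-2 M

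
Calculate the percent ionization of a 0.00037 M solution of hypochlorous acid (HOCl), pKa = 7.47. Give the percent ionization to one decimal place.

1.0%

HOCl ⇌ OCl- + H+; let x = [H+] at equilibrium.
Ka = 10^(−7.47) = 3.39 × 10^-8
x ≈ √(Ka·C₀) = √(3.39 × 10^-8 × 0.00037) = 3.54 × 10^-6 M
% ionization = x/C₀ × 100% = 3.54 × 10^-6/0.00037 × 100% = 1.0%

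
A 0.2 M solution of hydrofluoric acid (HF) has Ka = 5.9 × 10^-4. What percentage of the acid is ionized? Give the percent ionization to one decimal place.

HF ⇌ F- + H+; let x = [H+] at equilibrium.
Solve x² + 0.00059x − 0.000118 = 0 → x = 1.06 × 10^-2 M
Fraction ionized = 1.06 × 10^-2 / 0.2 = 0.0530 → 5.3%

5.3%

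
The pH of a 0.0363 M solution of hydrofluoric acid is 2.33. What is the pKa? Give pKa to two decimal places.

pKa = 3.16

[H+] = 10^(-2.33) = 4.68 × 10^-3 M
At equilibrium [HA] = 0.0363 − 4.68 × 10^-3 = 3.16 × 10^-2 M
Ka = [H+][A-]/[HA] = (4.68 × 10^-3)² / 3.16 × 10^-2 = 6.93 × 10^-4
pKa = -log(6.93 × 10^-4) = 3.16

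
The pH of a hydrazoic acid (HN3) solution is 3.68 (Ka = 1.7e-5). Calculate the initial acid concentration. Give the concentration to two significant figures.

C₀ = 2.8 × 10^-3 M

[H+] = 10^(-3.68) = 2.09 × 10^-4 M = x
Ka = x²/(C₀ − x) ⇒ C₀ = x + x²/Ka
C₀ = 2.09 × 10^-4 + (2.09 × 10^-4)²/(1.7 × 10^-5) = 2.78 × 10^-3 M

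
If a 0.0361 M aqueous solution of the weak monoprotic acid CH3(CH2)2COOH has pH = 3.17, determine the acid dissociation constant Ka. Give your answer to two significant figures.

Ka = 1.3 × 10^-5

[H+] = 10^(-3.17) = 6.76 × 10^-4 M
At equilibrium [HA] = 0.0361 − 6.76 × 10^-4 = 3.54 × 10^-2 M
Ka = [H+][A-]/[HA] = (6.76 × 10^-4)² / 3.54 × 10^-2 = 1.3 × 10^-5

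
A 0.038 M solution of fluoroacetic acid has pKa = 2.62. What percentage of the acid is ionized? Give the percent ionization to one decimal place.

22.2%

FCH2COOH ⇌ FCH2COO- + H+; let x = [H+] at equilibrium.
Ka = 10^(−2.62) = 2.40 × 10^-3
Solve x² + 0.0024x − 9.12e-05 = 0 → x = 8.42 × 10^-3 M
Fraction ionized = 8.42 × 10^-3 / 0.038 = 0.2216 → 22.2%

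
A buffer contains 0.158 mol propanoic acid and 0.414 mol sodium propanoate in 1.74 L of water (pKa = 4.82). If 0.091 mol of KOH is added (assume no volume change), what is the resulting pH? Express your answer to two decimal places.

pH = 5.70

OH- converts CH3CH2COOH to CH3CH2COO-: CH3CH2COOH → 0.067 mol, CH3CH2COO- → 0.505 mol.
pH = pKa + log(n_CH3CH2COO-/n_CH3CH2COOH) = 4.82 + log(0.505/0.067) = 4.82 + (+0.877)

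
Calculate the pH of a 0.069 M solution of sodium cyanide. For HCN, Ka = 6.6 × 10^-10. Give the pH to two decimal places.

pH = 11.01

CN- is the conjugate base of the weak acid HCN.
Kb = Kw/Ka = 1.0×10^-14 / 6.6 × 10^-10 = 1.52 × 10^-5
From the ICE table, Kb = [OH-]²/(0.069 − [OH-]) = 1.52 × 10^-5.
Since Kb ≪ C₀, [OH-] ≈ √(Kb·C₀) = 1.02 × 10^-3 M.
Check: 1.5% ionized — well under 5%, approximation valid.
pOH = 2.99, so pH = 14.00 − pOH = 11.01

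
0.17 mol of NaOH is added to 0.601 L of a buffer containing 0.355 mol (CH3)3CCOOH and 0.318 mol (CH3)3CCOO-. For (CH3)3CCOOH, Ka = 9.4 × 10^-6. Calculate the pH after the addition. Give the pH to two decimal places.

pH = 5.45

OH- converts (CH3)3CCOOH to (CH3)3CCOO-: (CH3)3CCOOH → 0.185 mol, (CH3)3CCOO- → 0.488 mol.
pKa = −log(9.4 × 10^-6) = 5.027
pH = pKa + log([A⁻]/[HA]) = 5.027 + log(0.488/0.185) = 5.027 +0.421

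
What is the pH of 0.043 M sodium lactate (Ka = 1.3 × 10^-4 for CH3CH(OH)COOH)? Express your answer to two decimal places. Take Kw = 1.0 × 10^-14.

pH = 8.26

CH3CH(OH)COO- is the conjugate base of the weak acid CH3CH(OH)COOH.
Kb = Kw/Ka = 1.0×10^-14 / 1.3 × 10^-4 = 7.69 × 10^-11
From the ICE table, Kb = [OH-]²/(0.043 − [OH-]) = 7.69 × 10^-11.
Assume [OH-] ≪ 0.043: [OH-] ≈ √(7.69 × 10^-11 × 0.043) = 1.82 × 10^-6 M
pOH = −log(1.82 × 10^-6) = 5.74; pH = 14.00 − 5.74 = 8.26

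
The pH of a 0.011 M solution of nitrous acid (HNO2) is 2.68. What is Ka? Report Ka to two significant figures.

[H+] = 10^(-2.68) = 2.09 × 10^-3 M
At equilibrium [HA] = 0.011 − 2.09 × 10^-3 = 8.91 × 10^-3 M
Ka = [H+][A-]/[HA] = (2.09 × 10^-3)² / 8.91 × 10^-3 = 4.9 × 10^-4

Ka = 4.9 × 10^-4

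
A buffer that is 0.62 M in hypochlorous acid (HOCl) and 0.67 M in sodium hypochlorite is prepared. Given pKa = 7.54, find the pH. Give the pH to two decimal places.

Using pH = pKa + log([base]/[acid]) with [base]/[acid] = 0.67/0.62:
pH = 7.54 + (+0.034) = 7.57

pH = 7.57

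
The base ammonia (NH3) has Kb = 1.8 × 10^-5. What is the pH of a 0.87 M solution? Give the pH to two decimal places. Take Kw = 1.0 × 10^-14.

NH3 + H2O ⇌ NH4+ + OH-
Kb = [OH-]²/(0.87 − [OH-]) = 1.8 × 10^-5
Assume [OH-] ≪ 0.87: [OH-] ≈ √(1.8 × 10^-5 × 0.87) = 3.96 × 10^-3 M
pOH = 2.40, so pH = 14.00 − pOH = 11.60

pH = 11.60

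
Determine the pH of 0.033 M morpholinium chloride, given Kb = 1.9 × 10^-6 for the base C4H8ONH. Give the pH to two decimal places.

pH = 4.88

C4H8ONH2+ is the conjugate acid of the weak base C4H8ONH.
Ka = Kw/Kb = 1.0×10^-14 / 1.9 × 10^-6 = 5.26 × 10^-9
Ka = x²/(0.033 − x) = 5.26 × 10^-9
Since Ka ≪ C₀, x ≈ √(Ka·C₀) = 1.32 × 10^-5 M.
(x/C₀ = 0.04% < 5%, so the approximation holds.)
pH = −log(1.32 × 10^-5) = 4.88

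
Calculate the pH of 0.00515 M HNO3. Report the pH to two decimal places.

HNO3 is a strong acid and dissociates completely, so [H+] = 0.00515 M.
pH = -log(0.00515) = 2.29

pH = 2.29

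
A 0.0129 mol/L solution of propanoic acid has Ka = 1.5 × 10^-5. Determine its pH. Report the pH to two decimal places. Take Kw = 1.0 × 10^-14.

CH3CH2COOH ⇌ CH3CH2COO- + H+
From the ICE table, Ka = [H+]²/(0.0129 − [H+]) = 1.5 × 10^-5.
Assume [H+] ≪ 0.0129: [H+] ≈ √(1.5 × 10^-5 × 0.0129) = 4.40 × 10^-4 M
pH = −log(4.40 × 10^-4) = 3.36

pH = 3.36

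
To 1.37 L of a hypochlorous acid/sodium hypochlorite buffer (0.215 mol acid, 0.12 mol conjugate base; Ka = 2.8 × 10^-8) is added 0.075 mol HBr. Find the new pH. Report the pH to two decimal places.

pH = 6.74

After neutralization: n(HOCl) = 0.29 mol, n(OCl-) = 0.045 mol.
pKa = −log(2.8 × 10^-8) = 7.553
pH = pKa + log([A⁻]/[HA]) = 7.553 + log(0.045/0.29) = 7.553 -0.809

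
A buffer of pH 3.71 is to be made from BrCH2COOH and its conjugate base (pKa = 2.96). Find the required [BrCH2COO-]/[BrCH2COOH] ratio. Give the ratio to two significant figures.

pH = pKa + log(r) ⇒ log(r) = 3.71 − 2.96 = +0.75
r = [BrCH2COO-]/[BrCH2COOH] = 10^(+0.75) = 5.62

ratio = 5.6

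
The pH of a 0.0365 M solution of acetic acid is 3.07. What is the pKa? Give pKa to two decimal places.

pKa = 4.69

[H+] = 10^(-3.07) = 8.51 × 10^-4 M
At equilibrium [HA] = 0.0365 − 8.51 × 10^-4 = 3.56 × 10^-2 M
Ka = [H+][A-]/[HA] = (8.51 × 10^-4)² / 3.56 × 10^-2 = 2.03 × 10^-5
pKa = -log(2.03 × 10^-5) = 4.69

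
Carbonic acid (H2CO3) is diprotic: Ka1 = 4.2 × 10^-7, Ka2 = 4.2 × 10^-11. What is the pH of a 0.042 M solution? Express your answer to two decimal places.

Ka1 ≫ Ka2, so treat the first dissociation as the only significant source of H+.
Ka1 = x²/(0.042 − x) = 4.2 × 10^-7
x ≈ √(4.2 × 10^-7 × 0.042) = 1.33 × 10^-4 M
pH = −log(1.33 × 10^-4) = 3.88

pH = 3.88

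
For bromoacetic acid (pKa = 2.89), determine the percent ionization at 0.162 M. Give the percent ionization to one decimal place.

8.5%

BrCH2COOH ⇌ BrCH2COO- + H+; let x = [H+] at equilibrium.
Ka = 10^(−2.89) = 1.29 × 10^-3
Ka = x²/(C₀ − x); solving the quadratic gives x = 1.38 × 10^-2 M.
% ionization = x/C₀ × 100% = 1.38 × 10^-2/0.162 × 100% = 8.5%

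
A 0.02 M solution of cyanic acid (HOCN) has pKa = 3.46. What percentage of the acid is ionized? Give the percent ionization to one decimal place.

12.3%

HOCN ⇌ OCN- + H+; let x = [H+] at equilibrium.
Ka = 10^(−3.46) = 3.47 × 10^-4
Solve x² + 0.000347x − 6.94e-06 = 0 → x = 2.47 × 10^-3 M
% ionization = x/C₀ × 100% = 2.47 × 10^-3/0.02 × 100% = 12.3%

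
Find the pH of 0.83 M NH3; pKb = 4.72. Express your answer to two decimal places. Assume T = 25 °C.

NH3 + H2O ⇌ NH4+ + OH-
Kb = 10^(−4.72) = 1.91 × 10^-5
From the ICE table, Kb = x²/(0.83 − x) = 1.91 × 10^-5.
Assume x ≪ 0.83: x ≈ √(1.91 × 10^-5 × 0.83) = 3.98 × 10^-3 M
(x/C₀ = 0.48% < 5%, so the approximation holds.)
pOH = −log(3.98 × 10^-3) = 2.40; pH = 14.00 − 2.40 = 11.60

pH = 11.60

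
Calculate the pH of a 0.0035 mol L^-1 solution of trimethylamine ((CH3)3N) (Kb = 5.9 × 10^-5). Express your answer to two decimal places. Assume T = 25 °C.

pH = 10.63

(CH3)3N + H2O ⇌ (CH3)3NH+ + OH-
Let x = [OH-] at equilibrium. Kb = x²/(0.0035 − x).
The 5% rule fails; solving x² + Kb·x − Kb·C₀ = 0 exactly:
x = (−Kb + √(Kb² + 4·Kb·C₀))/2 = 4.26 × 10^-4 M
pOH = −log(4.26 × 10^-4) = 3.37; pH = 14.00 − 3.37 = 10.63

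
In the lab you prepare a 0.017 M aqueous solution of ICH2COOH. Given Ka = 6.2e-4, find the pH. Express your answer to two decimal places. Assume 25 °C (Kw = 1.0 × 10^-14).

ICH2COOH ⇌ ICH2COO- + H+
Ka = x²/(0.017 − x) = 6.2 × 10^-4
Here C₀/Ka ≈ 27.4, so the small-x approximation fails. Use the quadratic:
x = [−0.00062 + √(0.00062² + 4.22e-05)]/2 = 2.95 × 10^-3 M
pH = −log[H+] = −log(2.95 × 10^-3) = 2.53

pH = 2.53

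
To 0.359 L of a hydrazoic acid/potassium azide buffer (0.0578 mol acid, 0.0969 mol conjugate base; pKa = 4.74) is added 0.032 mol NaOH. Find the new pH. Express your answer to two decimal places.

After neutralization: n(HN3) = 0.0258 mol, n(N3-) = 0.129 mol.
pH = pKa + log(n_N3-/n_HN3) = 4.74 + log(0.129/0.0258) = 4.74 + (+0.699)

pH = 5.44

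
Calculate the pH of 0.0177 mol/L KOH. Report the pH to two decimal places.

KOH is a strong base; [OH-] = 0.0177 M.
pOH = -log(0.0177) = 1.75
pH = 14.00 - 1.75 = 12.25

pH = 12.25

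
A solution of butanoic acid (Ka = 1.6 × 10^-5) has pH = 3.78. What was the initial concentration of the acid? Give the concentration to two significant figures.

[H+] = 10^(-3.78) = 1.66 × 10^-4 M = x
Ka = x²/(C₀ − x) ⇒ C₀ = x + x²/Ka
C₀ = 1.66 × 10^-4 + (1.66 × 10^-4)²/(1.6 × 10^-5) = 1.89 × 10^-3 M

C₀ = 1.9 × 10^-3 M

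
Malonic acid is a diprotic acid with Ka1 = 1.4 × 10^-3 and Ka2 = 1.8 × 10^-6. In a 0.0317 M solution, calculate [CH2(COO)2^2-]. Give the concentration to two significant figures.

First ionization gives [H+] ≈ [CH2(COOH)COO-] = 6.00 × 10^-3 M.
Second step: Ka2 = [H+][CH2(COO)2^2-]/[CH2(COOH)COO-] ≈ [CH2(COO)2^2-] (since [H+] ≈ [CH2(COOH)COO-]).
So [CH2(COO)2^2-] ≈ Ka2.

1.8 × 10^-6 M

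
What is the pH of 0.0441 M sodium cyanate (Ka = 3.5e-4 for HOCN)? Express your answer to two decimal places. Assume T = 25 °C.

pH = 8.05

OCN- is the conjugate base of the weak acid HOCN.
Kb = Kw/Ka = 1.0×10^-14 / 3.5 × 10^-4 = 2.86 × 10^-11
From the ICE table, Kb = [OH-]²/(0.0441 − [OH-]) = 2.86 × 10^-11.
Assume [OH-] ≪ 0.0441: [OH-] ≈ √(2.86 × 10^-11 × 0.0441) = 1.12 × 10^-6 M
([OH-]/C₀ = 0.0025% < 5%, so the approximation holds.)
pOH = −log(1.12 × 10^-6) = 5.95; pH = 14.00 − 5.95 = 8.05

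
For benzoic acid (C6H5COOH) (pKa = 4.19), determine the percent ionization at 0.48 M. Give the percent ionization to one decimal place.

C6H5COOH ⇌ C6H5COO- + H+; let x = [H+] at equilibrium.
Ka = 10^(−4.19) = 6.46 × 10^-5
x ≈ √(Ka·C₀) = √(6.46 × 10^-5 × 0.48) = 5.57 × 10^-3 M
% ionization = x/C₀ × 100% = 5.57 × 10^-3/0.48 × 100% = 1.2%

1.2%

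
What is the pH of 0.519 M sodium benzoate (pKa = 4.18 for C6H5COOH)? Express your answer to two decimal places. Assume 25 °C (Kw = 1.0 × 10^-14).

pH = 8.95

C6H5COO- is the conjugate base of the weak acid C6H5COOH.
Ka = 10^(−4.18) = 6.61 × 10^-5
Kb = Kw/Ka = 1.0×10^-14 / 6.61 × 10^-5 = 1.51 × 10^-10
From the ICE table, Kb = [OH-]²/(0.519 − [OH-]) = 1.51 × 10^-10.
Assume [OH-] ≪ 0.519: [OH-] ≈ √(1.51 × 10^-10 × 0.519) = 8.85 × 10^-6 M
pOH = 5.05, so pH = 14.00 − pOH = 8.95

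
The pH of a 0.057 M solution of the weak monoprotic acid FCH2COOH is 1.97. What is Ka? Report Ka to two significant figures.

Ka = 2.5 × 10^-3

[H+] = 10^(-1.97) = 1.07 × 10^-2 M
At equilibrium [HA] = 0.057 − 1.07 × 10^-2 = 4.63 × 10^-2 M
Ka = [H+][A-]/[HA] = (1.07 × 10^-2)² / 4.63 × 10^-2 = 2.5 × 10^-3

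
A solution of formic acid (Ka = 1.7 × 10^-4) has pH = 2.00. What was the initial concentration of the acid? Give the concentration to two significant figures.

[H+] = 10^(-2.00) = 1.00 × 10^-2 M = x
Ka = x²/(C₀ − x) ⇒ C₀ = x + x²/Ka
C₀ = 1.00 × 10^-2 + (1.00 × 10^-2)²/(1.7 × 10^-4) = 5.98 × 10^-1 M

C₀ = 6.0 × 10^-1 M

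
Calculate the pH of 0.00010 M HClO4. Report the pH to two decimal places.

HClO4 is a strong acid and dissociates completely, so [H+] = 0.00010 M.
pH = -log(0.0001) = 4.00

pH = 4.00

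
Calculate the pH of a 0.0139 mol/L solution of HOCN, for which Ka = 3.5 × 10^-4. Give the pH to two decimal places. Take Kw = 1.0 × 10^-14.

HOCN ⇌ OCN- + H+
From the ICE table, Ka = [H+]²/(0.0139 − [H+]) = 3.5 × 10^-4.
Here C₀/Ka ≈ 39.7, so the small-[H+] approximation fails. Use the quadratic:
[H+] = [−0.00035 + √(0.00035² + 1.95e-05)]/2 = 2.04 × 10^-3 M
pH = −log(2.04 × 10^-3) = 2.69

pH = 2.69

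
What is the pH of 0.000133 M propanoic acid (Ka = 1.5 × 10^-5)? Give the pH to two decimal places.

pH = 4.42

CH3CH2COOH ⇌ CH3CH2COO- + H+
Let x = [H+] at equilibrium. Ka = x²/(0.000133 − x).
Here C₀/Ka ≈ 8.87, so the small-x approximation fails. Use the quadratic:
x = [−1.5e-05 + √(1.5e-05² + 7.98e-09)]/2 = 3.78 × 10^-5 M
pH = −log[H+] = −log(3.78 × 10^-5) = 4.42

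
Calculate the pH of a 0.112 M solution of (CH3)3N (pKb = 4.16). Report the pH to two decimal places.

pH = 11.44

(CH3)3N + H2O ⇌ (CH3)3NH+ + OH-
Kb = 10^(−4.16) = 6.92 × 10^-5
From the ICE table, Kb = x²/(0.112 − x) = 6.92 × 10^-5.
Assume x ≪ 0.112: x ≈ √(6.92 × 10^-5 × 0.112) = 2.78 × 10^-3 M
pOH = −log(2.78 × 10^-3) = 2.56; pH = 14.00 − 2.56 = 11.44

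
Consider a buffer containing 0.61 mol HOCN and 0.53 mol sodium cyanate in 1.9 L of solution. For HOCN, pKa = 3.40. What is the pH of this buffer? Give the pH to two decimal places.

pH = pKa + log([A⁻]/[HA]) = 3.40 + log(0.53/0.61)
pH = 3.40 + (-0.061) = 3.34

pH = 3.34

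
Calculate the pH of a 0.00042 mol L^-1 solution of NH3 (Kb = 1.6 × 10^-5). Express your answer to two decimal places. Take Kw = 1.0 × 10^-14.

NH3 + H2O ⇌ NH4+ + OH-
Kb = x²/(0.00042 − x) = 1.6 × 10^-5
Here C₀/Kb ≈ 26.3, so the small-x approximation fails. Use the quadratic:
x = (−Kb + √(Kb² + 4·Kb·C₀))/2 = 7.44 × 10^-5 M
pOH = −log(7.44 × 10^-5) = 4.13; pH = 14.00 − 4.13 = 9.87

pH = 9.87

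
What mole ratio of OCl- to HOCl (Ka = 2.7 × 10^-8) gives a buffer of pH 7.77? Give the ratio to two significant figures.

pKa = -log(2.7 × 10^-8) = 7.569
pH = pKa + log(r) ⇒ log(r) = 7.77 − 7.569 = +0.201
r = [OCl-]/[HOCl] = 10^(+0.201) = 1.59

ratio = 1.6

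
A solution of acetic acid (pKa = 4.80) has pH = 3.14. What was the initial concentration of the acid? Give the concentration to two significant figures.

[H+] = 10^(-3.14) = 7.24 × 10^-4 M = x
Ka = 10^(−4.80) = 1.58 × 10^-5
Ka = x²/(C₀ − x) ⇒ C₀ = x + x²/Ka
C₀ = 7.24 × 10^-4 + (7.24 × 10^-4)²/(1.58 × 10^-5) = 3.39 × 10^-2 M

C₀ = 3.4 × 10^-2 M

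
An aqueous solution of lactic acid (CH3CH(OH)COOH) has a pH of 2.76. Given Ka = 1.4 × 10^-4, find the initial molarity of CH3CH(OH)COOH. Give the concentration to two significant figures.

[H+] = 10^(-2.76) = 1.74 × 10^-3 M = x
Ka = x²/(C₀ − x) ⇒ C₀ = x + x²/Ka
C₀ = 1.74 × 10^-3 + (1.74 × 10^-3)²/(1.4 × 10^-4) = 2.34 × 10^-2 M

C₀ = 2.3 × 10^-2 M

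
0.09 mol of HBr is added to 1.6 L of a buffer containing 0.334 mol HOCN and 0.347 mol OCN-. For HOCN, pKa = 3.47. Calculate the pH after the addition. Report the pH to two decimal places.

After neutralization: n(HOCN) = 0.424 mol, n(OCN-) = 0.257 mol.
Henderson–Hasselbalch with mole ratio 0.257/0.424: pH = 3.47 + (-0.217)

pH = 3.25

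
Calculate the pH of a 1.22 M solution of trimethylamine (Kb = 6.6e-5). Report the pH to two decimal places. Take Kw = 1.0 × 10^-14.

(CH3)3N + H2O ⇌ (CH3)3NH+ + OH-
Let x = [OH-] at equilibrium. Kb = x²/(1.22 − x).
Neglecting x in the denominator: x = √(6.6 × 10^-5 × 1.22) = 8.97 × 10^-3 M
pOH = 2.05, so pH = 14.00 − pOH = 11.95

pH = 11.95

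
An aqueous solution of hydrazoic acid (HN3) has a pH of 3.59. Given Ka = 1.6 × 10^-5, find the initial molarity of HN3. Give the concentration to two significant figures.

C₀ = 4.4 × 10^-3 M

[H+] = 10^(-3.59) = 2.57 × 10^-4 M = x
Ka = x²/(C₀ − x) ⇒ C₀ = x + x²/Ka
C₀ = 2.57 × 10^-4 + (2.57 × 10^-4)²/(1.6 × 10^-5) = 4.39 × 10^-3 M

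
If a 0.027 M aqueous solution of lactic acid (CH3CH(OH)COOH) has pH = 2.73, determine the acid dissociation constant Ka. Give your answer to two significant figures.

Ka = 1.4 × 10^-4

[H+] = 10^(-2.73) = 1.86 × 10^-3 M
At equilibrium [HA] = 0.027 − 1.86 × 10^-3 = 2.51 × 10^-2 M
Ka = [H+][A-]/[HA] = (1.86 × 10^-3)² / 2.51 × 10^-2 = 1.4 × 10^-4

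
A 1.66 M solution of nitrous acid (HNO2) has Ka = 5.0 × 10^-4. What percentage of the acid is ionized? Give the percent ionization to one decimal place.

1.7%

HNO2 ⇌ NO2- + H+; let x = [H+] at equilibrium.
x ≈ √(Ka·C₀) = √(5.0 × 10^-4 × 1.66) = 2.88 × 10^-2 M
Fraction ionized = 2.88 × 10^-2 / 1.66 = 0.0173 → 1.7%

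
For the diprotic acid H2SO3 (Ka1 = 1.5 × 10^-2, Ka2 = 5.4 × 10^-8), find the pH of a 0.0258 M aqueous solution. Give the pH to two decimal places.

pH = 1.87

Since Ka1 ≫ Ka2, the first ionization dominates [H+].
Ka1 = x²/(0.0258 − x) = 1.5 × 10^-2
Solving the quadratic: x = (−Ka1 + √(Ka1² + 4·Ka1·C₀))/2 = 1.36 × 10^-2 M
pH = −log(1.36 × 10^-2) = 1.87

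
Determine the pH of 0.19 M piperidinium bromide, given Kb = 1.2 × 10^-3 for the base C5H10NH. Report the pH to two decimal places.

C5H10NH2+ is the conjugate acid of the weak base C5H10NH.
Ka = Kw/Kb = 1.0×10^-14 / 1.2 × 10^-3 = 8.33 × 10^-12
Ka = x²/(0.19 − x) = 8.33 × 10^-12
Assume x ≪ 0.19: x ≈ √(8.33 × 10^-12 × 0.19) = 1.26 × 10^-6 M
pH = −log[H+] = −log(1.26 × 10^-6) = 5.90

pH = 5.90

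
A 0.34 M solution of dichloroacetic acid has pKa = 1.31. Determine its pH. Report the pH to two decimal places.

pH = 0.97

Cl2CHCOOH ⇌ Cl2CHCOO- + H+
Ka = 10^(−1.31) = 4.90 × 10^-2
Ka = x²/(0.34 − x) = 4.90 × 10^-2
Here C₀/Ka ≈ 6.94, so the small-x approximation fails. Use the quadratic:
x = (−Ka + √(Ka² + 4·Ka·C₀))/2 = 1.07 × 10^-1 M
pH = −log[H+] = −log(1.07 × 10^-1) = 0.97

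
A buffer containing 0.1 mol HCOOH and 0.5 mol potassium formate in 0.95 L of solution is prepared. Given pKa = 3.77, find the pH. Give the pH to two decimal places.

pH = 4.47

Henderson–Hasselbalch: pH = pKa + log([HCOO-]/[HCOOH]) = 3.77 + log(0.5/0.1)
pH = 3.77 + (+0.699) = 4.47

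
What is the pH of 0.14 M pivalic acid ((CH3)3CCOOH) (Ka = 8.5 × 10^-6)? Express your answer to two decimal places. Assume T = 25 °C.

pH = 2.96

(CH3)3CCOOH ⇌ (CH3)3CCOO- + H+
From the ICE table, Ka = x²/(0.14 − x) = 8.5 × 10^-6.
Since Ka ≪ C₀, x ≈ √(Ka·C₀) = 1.09 × 10^-3 M.
Check: 0.78% ionized — well under 5%, approximation valid.
pH = −log[H+] = −log(1.09 × 10^-3) = 2.96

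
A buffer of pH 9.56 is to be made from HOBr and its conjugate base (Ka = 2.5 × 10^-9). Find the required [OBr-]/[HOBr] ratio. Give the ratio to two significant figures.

ratio = 9.1

pKa = -log(2.5 × 10^-9) = 8.602
pH = pKa + log(r) ⇒ log(r) = 9.56 − 8.602 = +0.958
r = [OBr-]/[HOBr] = 10^(+0.958) = 9.08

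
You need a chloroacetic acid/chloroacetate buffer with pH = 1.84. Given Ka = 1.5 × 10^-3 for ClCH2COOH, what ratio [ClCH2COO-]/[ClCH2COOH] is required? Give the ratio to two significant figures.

pKa = -log(1.5 × 10^-3) = 2.824
pH = pKa + log(r) ⇒ log(r) = 1.84 − 2.824 = -0.984
r = [ClCH2COO-]/[ClCH2COOH] = 10^(-0.984) = 0.104

ratio = 0.10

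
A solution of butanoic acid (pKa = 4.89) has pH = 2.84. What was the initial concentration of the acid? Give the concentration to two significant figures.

[H+] = 10^(-2.84) = 1.45 × 10^-3 M = x
Ka = 10^(−4.89) = 1.29 × 10^-5
Ka = x²/(C₀ − x) ⇒ C₀ = x + x²/Ka
C₀ = 1.45 × 10^-3 + (1.45 × 10^-3)²/(1.29 × 10^-5) = 1.64 × 10^-1 M

C₀ = 1.6 × 10^-1 M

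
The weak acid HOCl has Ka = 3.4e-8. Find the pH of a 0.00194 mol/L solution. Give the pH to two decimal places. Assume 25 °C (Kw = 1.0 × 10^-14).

HOCl ⇌ OCl- + H+
Ka = [H+]²/(0.00194 − [H+]) = 3.4 × 10^-8
Since Ka ≪ C₀, [H+] ≈ √(Ka·C₀) = 8.12 × 10^-6 M.
Check: 0.42% ionized — well under 5%, approximation valid.
pH = −log[H+] = −log(8.12 × 10^-6) = 5.09

pH = 5.09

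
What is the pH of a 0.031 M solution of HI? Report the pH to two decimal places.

HI is a strong acid and dissociates completely, so [H+] = 0.031 M.
pH = -log(0.031) = 1.51

pH = 1.51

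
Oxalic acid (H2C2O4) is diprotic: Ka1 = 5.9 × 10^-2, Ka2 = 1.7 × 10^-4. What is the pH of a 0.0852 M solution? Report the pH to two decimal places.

Since Ka1 ≫ Ka2, the first ionization dominates [H+].
Ka1 = x²/(0.0852 − x) = 5.9 × 10^-2
Solving the quadratic: x = (−Ka1 + √(Ka1² + 4·Ka1·C₀))/2 = 4.73 × 10^-2 M
pH = −log(4.73 × 10^-2) = 1.33

pH = 1.33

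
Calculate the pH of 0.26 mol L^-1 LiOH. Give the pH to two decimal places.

LiOH is a strong base; [OH-] = 0.26 M.
pOH = -log(0.26) = 0.59
pH = 14.00 - 0.59 = 13.41

pH = 13.41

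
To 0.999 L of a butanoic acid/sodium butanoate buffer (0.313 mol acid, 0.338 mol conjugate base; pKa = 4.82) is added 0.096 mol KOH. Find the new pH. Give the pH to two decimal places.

pH = 5.12

After neutralization: n(CH3(CH2)2COOH) = 0.217 mol, n(CH3(CH2)2COO-) = 0.434 mol.
pH = pKa + log(n_CH3(CH2)2COO-/n_CH3(CH2)2COOH) = 4.82 + log(0.434/0.217) = 4.82 + (+0.301)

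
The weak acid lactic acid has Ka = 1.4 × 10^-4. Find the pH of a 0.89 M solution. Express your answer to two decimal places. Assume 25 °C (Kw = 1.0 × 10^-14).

CH3CH(OH)COOH ⇌ CH3CH(OH)COO- + H+
Ka = x²/(0.89 − x) = 1.4 × 10^-4
Since Ka ≪ C₀, x ≈ √(Ka·C₀) = 1.12 × 10^-2 M.
pH = −log(1.12 × 10^-2) = 1.95

pH = 1.95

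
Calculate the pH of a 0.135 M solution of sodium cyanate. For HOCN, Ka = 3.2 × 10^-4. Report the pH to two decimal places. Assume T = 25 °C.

pH = 8.31

OCN- is the conjugate base of the weak acid HOCN.
Kb = Kw/Ka = 1.0×10^-14 / 3.2 × 10^-4 = 3.12 × 10^-11
Kb = [OH-]²/(0.135 − [OH-]) = 3.12 × 10^-11
Since Kb ≪ C₀, [OH-] ≈ √(Kb·C₀) = 2.05 × 10^-6 M.
([OH-]/C₀ = 0.0015% < 5%, so the approximation holds.)
pOH = 5.69, so pH = 14.00 − pOH = 8.31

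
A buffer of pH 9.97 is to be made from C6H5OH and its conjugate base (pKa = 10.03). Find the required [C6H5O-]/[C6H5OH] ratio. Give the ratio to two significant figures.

pH = pKa + log(r) ⇒ log(r) = 9.97 − 10.03 = -0.06
r = [C6H5O-]/[C6H5OH] = 10^(-0.06) = 0.871

ratio = 0.87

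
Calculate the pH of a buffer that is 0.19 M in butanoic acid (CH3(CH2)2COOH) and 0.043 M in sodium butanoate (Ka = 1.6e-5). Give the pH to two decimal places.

pH = 4.15

pKa = −log(1.6 × 10^-5) = 4.796
pH = pKa + log([A⁻]/[HA]) = 4.796 + log(0.043/0.19)
pH = 4.796 + (-0.645) = 4.15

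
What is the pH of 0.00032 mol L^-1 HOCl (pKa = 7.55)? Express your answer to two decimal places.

pH = 5.52

HOCl ⇌ OCl- + H+
Ka = 10^(−7.55) = 2.82 × 10^-8
Ka = [H+]²/(0.00032 − [H+]) = 2.82 × 10^-8
Since Ka ≪ C₀, [H+] ≈ √(Ka·C₀) = 3.00 × 10^-6 M.
Check: 0.94% ionized — well under 5%, approximation valid.
pH = −log(3.00 × 10^-6) = 5.52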